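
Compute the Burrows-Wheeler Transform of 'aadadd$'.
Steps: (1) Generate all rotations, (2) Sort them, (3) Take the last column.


Rotations (sorted):
  0: $aadadd -> last char: d
  1: aadadd$ -> last char: $
  2: adadd$a -> last char: a
  3: add$aad -> last char: d
  4: d$aadad -> last char: d
  5: dadd$aa -> last char: a
  6: dd$aada -> last char: a


BWT = d$addaa


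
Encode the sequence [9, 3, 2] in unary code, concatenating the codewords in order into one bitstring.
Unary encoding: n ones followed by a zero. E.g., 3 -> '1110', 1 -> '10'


Encode each number as n ones followed by a terminating 0:
  9 -> 1111111110 (10 bits)
  3 -> 1110 (4 bits)
  2 -> 110 (3 bits)
Total length = 10 + 4 + 3 = 17 bits.

Unary([9, 3, 2]) = 11111111101110110 (17 bits)


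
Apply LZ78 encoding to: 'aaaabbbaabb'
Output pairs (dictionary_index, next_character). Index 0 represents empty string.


LZ78 encoding steps:
Dictionary: {0: ''}
Step 1: w='' (idx 0), next='a' -> output (0, 'a'), add 'a' as idx 1
Step 2: w='a' (idx 1), next='a' -> output (1, 'a'), add 'aa' as idx 2
Step 3: w='a' (idx 1), next='b' -> output (1, 'b'), add 'ab' as idx 3
Step 4: w='' (idx 0), next='b' -> output (0, 'b'), add 'b' as idx 4
Step 5: w='b' (idx 4), next='a' -> output (4, 'a'), add 'ba' as idx 5
Step 6: w='ab' (idx 3), next='b' -> output (3, 'b'), add 'abb' as idx 6


Encoded: [(0, 'a'), (1, 'a'), (1, 'b'), (0, 'b'), (4, 'a'), (3, 'b')]


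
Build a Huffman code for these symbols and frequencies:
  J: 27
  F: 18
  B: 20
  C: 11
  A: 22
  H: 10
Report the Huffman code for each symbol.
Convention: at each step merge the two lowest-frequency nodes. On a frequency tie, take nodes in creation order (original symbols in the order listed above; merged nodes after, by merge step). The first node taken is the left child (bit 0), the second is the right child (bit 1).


Huffman tree construction:
Step 1: Merge H(10) + C(11) = 21
Step 2: Merge F(18) + B(20) = 38
Step 3: Merge (H+C)(21) + A(22) = 43
Step 4: Merge J(27) + (F+B)(38) = 65
Step 5: Merge ((H+C)+A)(43) + (J+(F+B))(65) = 108
Read each symbol's code off the tree from the root (left child = 0, right child = 1).

Codes:
  J: 10 (length 2)
  F: 110 (length 3)
  B: 111 (length 3)
  C: 001 (length 3)
  A: 01 (length 2)
  H: 000 (length 3)
Average code length: 275/108 = 2.5463 bits/symbol


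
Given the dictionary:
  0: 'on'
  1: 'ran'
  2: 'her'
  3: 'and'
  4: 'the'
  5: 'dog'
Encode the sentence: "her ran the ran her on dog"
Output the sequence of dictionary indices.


Look up each word in the dictionary:
  'her' -> 2
  'ran' -> 1
  'the' -> 4
  'ran' -> 1
  'her' -> 2
  'on' -> 0
  'dog' -> 5

Encoded: [2, 1, 4, 1, 2, 0, 5]


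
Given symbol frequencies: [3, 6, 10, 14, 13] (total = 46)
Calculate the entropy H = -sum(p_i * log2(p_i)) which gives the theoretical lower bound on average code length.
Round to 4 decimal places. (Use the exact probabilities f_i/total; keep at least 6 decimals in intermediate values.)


Per-symbol terms -p_i * log2(p_i) with p_i = f_i/46:
  p = 3/46 = 0.065217: log2(p) = -3.938599, -p*log2(p) = 0.256865
  p = 6/46 = 0.130435: log2(p) = -2.938599, -p*log2(p) = 0.383296
  p = 10/46 = 0.217391: log2(p) = -2.201634, -p*log2(p) = 0.478616
  p = 14/46 = 0.304348: log2(p) = -1.716207, -p*log2(p) = 0.522324
  p = 13/46 = 0.282609: log2(p) = -1.823122, -p*log2(p) = 0.515230
H = 0.256865 + 0.383296 + 0.478616 + 0.522324 + 0.515230 = 2.156331

H = 2.1563 bits/symbol


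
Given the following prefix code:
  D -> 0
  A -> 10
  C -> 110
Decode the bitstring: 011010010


Decoding step by step:
Bits 0 -> D
Bits 110 -> C
Bits 10 -> A
Bits 0 -> D
Bits 10 -> A


Decoded message: DCADA


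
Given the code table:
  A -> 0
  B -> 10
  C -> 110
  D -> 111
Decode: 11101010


Decoding:
111 -> D
0 -> A
10 -> B
10 -> B


Result: DABB


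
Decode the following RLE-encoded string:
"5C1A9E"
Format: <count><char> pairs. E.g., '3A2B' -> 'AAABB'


Expanding each <count><char> pair:
  5C -> 'CCCCC'
  1A -> 'A'
  9E -> 'EEEEEEEEE'

Decoded = CCCCCAEEEEEEEEE


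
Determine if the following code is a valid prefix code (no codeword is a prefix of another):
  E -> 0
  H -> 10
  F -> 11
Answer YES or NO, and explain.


Checking each pair (does one codeword prefix another?):
  E='0' vs H='10': no prefix
  E='0' vs F='11': no prefix
  H='10' vs E='0': no prefix
  H='10' vs F='11': no prefix
  F='11' vs E='0': no prefix
  F='11' vs H='10': no prefix
No violation found over all pairs.

YES -- this is a valid prefix code. No codeword is a prefix of any other codeword.


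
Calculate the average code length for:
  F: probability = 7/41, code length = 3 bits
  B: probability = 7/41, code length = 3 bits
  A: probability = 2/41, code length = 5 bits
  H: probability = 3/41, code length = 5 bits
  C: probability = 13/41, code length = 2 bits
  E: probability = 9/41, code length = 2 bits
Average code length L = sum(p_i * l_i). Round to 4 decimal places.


Weighted contributions p_i * l_i:
  F: (7/41) * 3 = 21/41
  B: (7/41) * 3 = 21/41
  A: (2/41) * 5 = 10/41
  H: (3/41) * 5 = 15/41
  C: (13/41) * 2 = 26/41
  E: (9/41) * 2 = 18/41
Sum = (21 + 21 + 10 + 15 + 26 + 18)/41 = 111/41

L = 111/41 = 2.7073 bits/symbol


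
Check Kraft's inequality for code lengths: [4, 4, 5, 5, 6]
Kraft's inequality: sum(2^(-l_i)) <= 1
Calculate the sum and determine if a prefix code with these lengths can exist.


Sum = 2^(-4) + 2^(-4) + 2^(-5) + 2^(-5) + 2^(-6)
    = 0.0625 + 0.0625 + 0.03125 + 0.03125 + 0.015625
    = 13/64 = 0.203125
Since 0.203125 <= 1, Kraft's inequality IS satisfied.
A prefix code with these lengths CAN exist.

Kraft sum = 0.203125. Satisfied.


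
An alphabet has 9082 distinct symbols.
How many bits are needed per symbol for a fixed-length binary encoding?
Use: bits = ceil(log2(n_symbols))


log2(9082) = 13.1488
Bracket: 2^13 = 8192 < 9082 <= 2^14 = 16384
So ceil(log2(9082)) = 14

bits = ceil(log2(9082)) = ceil(13.1488) = 14 bits


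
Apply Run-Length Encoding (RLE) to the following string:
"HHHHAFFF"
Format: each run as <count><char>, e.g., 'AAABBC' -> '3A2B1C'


Scanning runs left to right:
  i=0: run of 'H' x 4 -> '4H'
  i=4: run of 'A' x 1 -> '1A'
  i=5: run of 'F' x 3 -> '3F'

RLE = 4H1A3F


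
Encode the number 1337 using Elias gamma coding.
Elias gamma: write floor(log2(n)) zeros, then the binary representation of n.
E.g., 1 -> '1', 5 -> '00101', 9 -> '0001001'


num_bits = floor(log2(1337)) + 1 = 11
leading_zeros = num_bits - 1 = 10
binary(1337) = 10100111001

Elias gamma(1337) = '0000000000' + '10100111001' = 000000000010100111001 (21 bits)


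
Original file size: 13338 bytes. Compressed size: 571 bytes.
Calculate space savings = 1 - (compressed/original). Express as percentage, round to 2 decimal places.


ratio = compressed/original = 571/13338 = 0.04281
savings = 1 - ratio = 1 - 0.04281 = 0.95719
as a percentage: 0.95719 * 100 = 95.72%

Space savings = 1 - 571/13338 = 95.72%


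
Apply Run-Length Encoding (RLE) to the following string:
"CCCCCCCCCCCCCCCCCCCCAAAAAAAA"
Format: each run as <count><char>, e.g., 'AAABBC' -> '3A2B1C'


Scanning runs left to right:
  i=0: run of 'C' x 20 -> '20C'
  i=20: run of 'A' x 8 -> '8A'

RLE = 20C8A


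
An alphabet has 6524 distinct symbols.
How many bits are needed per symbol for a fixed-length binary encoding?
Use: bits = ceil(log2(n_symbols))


log2(6524) = 12.6715
Bracket: 2^12 = 4096 < 6524 <= 2^13 = 8192
So ceil(log2(6524)) = 13

bits = ceil(log2(6524)) = ceil(12.6715) = 13 bits


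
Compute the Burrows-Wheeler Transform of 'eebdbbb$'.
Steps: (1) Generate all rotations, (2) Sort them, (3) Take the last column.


Rotations (sorted):
  0: $eebdbbb -> last char: b
  1: b$eebdbb -> last char: b
  2: bb$eebdb -> last char: b
  3: bbb$eebd -> last char: d
  4: bdbbb$ee -> last char: e
  5: dbbb$eeb -> last char: b
  6: ebdbbb$e -> last char: e
  7: eebdbbb$ -> last char: $


BWT = bbbdebe$


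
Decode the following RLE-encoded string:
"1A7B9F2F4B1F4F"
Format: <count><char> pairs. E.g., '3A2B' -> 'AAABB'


Expanding each <count><char> pair:
  1A -> 'A'
  7B -> 'BBBBBBB'
  9F -> 'FFFFFFFFF'
  2F -> 'FF'
  4B -> 'BBBB'
  1F -> 'F'
  4F -> 'FFFF'

Decoded = ABBBBBBBFFFFFFFFFFFBBBBFFFFF


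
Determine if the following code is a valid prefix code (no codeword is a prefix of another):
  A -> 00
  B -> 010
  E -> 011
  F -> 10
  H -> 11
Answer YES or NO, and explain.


Checking each pair (does one codeword prefix another?):
  A='00' vs B='010': no prefix
  A='00' vs E='011': no prefix
  A='00' vs F='10': no prefix
  A='00' vs H='11': no prefix
  B='010' vs A='00': no prefix
  B='010' vs E='011': no prefix
  B='010' vs F='10': no prefix
  B='010' vs H='11': no prefix
  E='011' vs A='00': no prefix
  E='011' vs B='010': no prefix
  E='011' vs F='10': no prefix
  E='011' vs H='11': no prefix
  F='10' vs A='00': no prefix
  F='10' vs B='010': no prefix
  F='10' vs E='011': no prefix
  F='10' vs H='11': no prefix
  H='11' vs A='00': no prefix
  H='11' vs B='010': no prefix
  H='11' vs E='011': no prefix
  H='11' vs F='10': no prefix
No violation found over all pairs.

YES -- this is a valid prefix code. No codeword is a prefix of any other codeword.


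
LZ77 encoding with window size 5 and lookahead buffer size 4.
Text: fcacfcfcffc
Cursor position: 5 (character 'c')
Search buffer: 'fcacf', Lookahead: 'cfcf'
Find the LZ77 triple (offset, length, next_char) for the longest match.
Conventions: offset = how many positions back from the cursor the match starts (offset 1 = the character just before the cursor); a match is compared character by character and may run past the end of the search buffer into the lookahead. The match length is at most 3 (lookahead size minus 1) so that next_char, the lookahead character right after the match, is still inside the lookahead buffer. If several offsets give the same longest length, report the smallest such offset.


Try each offset into the search buffer:
  offset=1 (pos 4, char 'f'): match length 0
  offset=2 (pos 3, char 'c'): match length 3
  offset=3 (pos 2, char 'a'): match length 0
  offset=4 (pos 1, char 'c'): match length 1
  offset=5 (pos 0, char 'f'): match length 0
Longest match has length 3 at offset 2.
next_char = character at position 5 + 3 = 8 -> 'f'

Best match: offset=2, length=3 (matching 'cfc' starting at position 3)
LZ77 triple: (2, 3, 'f')


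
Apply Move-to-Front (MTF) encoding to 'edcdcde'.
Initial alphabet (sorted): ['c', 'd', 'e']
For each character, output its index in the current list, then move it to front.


MTF encoding:
'e': index 2 in ['c', 'd', 'e'] -> ['e', 'c', 'd']
'd': index 2 in ['e', 'c', 'd'] -> ['d', 'e', 'c']
'c': index 2 in ['d', 'e', 'c'] -> ['c', 'd', 'e']
'd': index 1 in ['c', 'd', 'e'] -> ['d', 'c', 'e']
'c': index 1 in ['d', 'c', 'e'] -> ['c', 'd', 'e']
'd': index 1 in ['c', 'd', 'e'] -> ['d', 'c', 'e']
'e': index 2 in ['d', 'c', 'e'] -> ['e', 'd', 'c']


Output: [2, 2, 2, 1, 1, 1, 2]


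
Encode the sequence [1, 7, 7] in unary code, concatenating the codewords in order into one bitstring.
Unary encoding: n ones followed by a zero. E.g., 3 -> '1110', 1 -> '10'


Encode each number as n ones followed by a terminating 0:
  1 -> 10 (2 bits)
  7 -> 11111110 (8 bits)
  7 -> 11111110 (8 bits)
Total length = 2 + 8 + 8 = 18 bits.

Unary([1, 7, 7]) = 101111111011111110 (18 bits)


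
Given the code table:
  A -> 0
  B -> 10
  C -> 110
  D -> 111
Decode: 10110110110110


Decoding:
10 -> B
110 -> C
110 -> C
110 -> C
110 -> C


Result: BCCCC


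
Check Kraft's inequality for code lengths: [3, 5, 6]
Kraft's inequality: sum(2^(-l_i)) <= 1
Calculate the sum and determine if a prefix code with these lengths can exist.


Sum = 2^(-3) + 2^(-5) + 2^(-6)
    = 0.125 + 0.03125 + 0.015625
    = 11/64 = 0.171875
Since 0.171875 <= 1, Kraft's inequality IS satisfied.
A prefix code with these lengths CAN exist.

Kraft sum = 0.171875. Satisfied.


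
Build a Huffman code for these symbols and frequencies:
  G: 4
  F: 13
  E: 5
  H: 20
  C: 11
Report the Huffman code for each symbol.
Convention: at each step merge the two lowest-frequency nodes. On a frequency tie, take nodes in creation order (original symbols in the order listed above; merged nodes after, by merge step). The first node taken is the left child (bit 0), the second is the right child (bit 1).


Huffman tree construction:
Step 1: Merge G(4) + E(5) = 9
Step 2: Merge (G+E)(9) + C(11) = 20
Step 3: Merge F(13) + H(20) = 33
Step 4: Merge ((G+E)+C)(20) + (F+H)(33) = 53
Read each symbol's code off the tree from the root (left child = 0, right child = 1).

Codes:
  G: 000 (length 3)
  F: 10 (length 2)
  E: 001 (length 3)
  H: 11 (length 2)
  C: 01 (length 2)
Average code length: 115/53 = 2.1698 bits/symbol


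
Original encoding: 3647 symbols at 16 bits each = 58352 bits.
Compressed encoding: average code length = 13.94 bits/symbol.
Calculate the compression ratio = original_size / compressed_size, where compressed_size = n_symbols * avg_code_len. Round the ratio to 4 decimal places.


original_size = n_symbols * orig_bits = 3647 * 16 = 58352 bits
compressed_size = n_symbols * avg_code_len = 3647 * 13.94 = 50839.18 bits
ratio = original_size / compressed_size = 58352 / 50839.18 = 1.1478

Compression ratio = 1.1478


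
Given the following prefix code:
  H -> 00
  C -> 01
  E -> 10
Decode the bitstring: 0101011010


Decoding step by step:
Bits 01 -> C
Bits 01 -> C
Bits 01 -> C
Bits 10 -> E
Bits 10 -> E


Decoded message: CCCEE


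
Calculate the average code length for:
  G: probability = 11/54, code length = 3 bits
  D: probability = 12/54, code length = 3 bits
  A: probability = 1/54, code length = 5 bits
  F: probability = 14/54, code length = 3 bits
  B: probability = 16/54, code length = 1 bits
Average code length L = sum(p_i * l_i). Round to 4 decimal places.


Weighted contributions p_i * l_i:
  G: (11/54) * 3 = 33/54
  D: (12/54) * 3 = 36/54
  A: (1/54) * 5 = 5/54
  F: (14/54) * 3 = 42/54
  B: (16/54) * 1 = 16/54
Sum = (33 + 36 + 5 + 42 + 16)/54 = 132/54

L = 132/54 = 2.4444 bits/symbol


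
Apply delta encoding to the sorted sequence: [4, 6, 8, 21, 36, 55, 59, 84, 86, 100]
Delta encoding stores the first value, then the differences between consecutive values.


First value: 4
Deltas:
  6 - 4 = 2
  8 - 6 = 2
  21 - 8 = 13
  36 - 21 = 15
  55 - 36 = 19
  59 - 55 = 4
  84 - 59 = 25
  86 - 84 = 2
  100 - 86 = 14


Delta encoded: [4, 2, 2, 13, 15, 19, 4, 25, 2, 14]


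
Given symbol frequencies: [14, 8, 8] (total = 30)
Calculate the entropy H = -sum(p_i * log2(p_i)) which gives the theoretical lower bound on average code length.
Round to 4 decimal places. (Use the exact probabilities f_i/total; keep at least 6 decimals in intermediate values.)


Per-symbol terms -p_i * log2(p_i) with p_i = f_i/30:
  p = 14/30 = 0.466667: log2(p) = -1.099536, -p*log2(p) = 0.513117
  p = 8/30 = 0.266667: log2(p) = -1.906891, -p*log2(p) = 0.508504
  p = 8/30 = 0.266667: log2(p) = -1.906891, -p*log2(p) = 0.508504
H = 0.513117 + 0.508504 + 0.508504 = 1.530125

H = 1.5301 bits/symbol


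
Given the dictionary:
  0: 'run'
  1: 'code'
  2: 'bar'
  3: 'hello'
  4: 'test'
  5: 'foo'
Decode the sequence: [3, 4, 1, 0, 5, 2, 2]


Look up each index in the dictionary:
  3 -> 'hello'
  4 -> 'test'
  1 -> 'code'
  0 -> 'run'
  5 -> 'foo'
  2 -> 'bar'
  2 -> 'bar'

Decoded: "hello test code run foo bar bar"


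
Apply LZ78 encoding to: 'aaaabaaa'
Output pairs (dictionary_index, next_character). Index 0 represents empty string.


LZ78 encoding steps:
Dictionary: {0: ''}
Step 1: w='' (idx 0), next='a' -> output (0, 'a'), add 'a' as idx 1
Step 2: w='a' (idx 1), next='a' -> output (1, 'a'), add 'aa' as idx 2
Step 3: w='a' (idx 1), next='b' -> output (1, 'b'), add 'ab' as idx 3
Step 4: w='aa' (idx 2), next='a' -> output (2, 'a'), add 'aaa' as idx 4


Encoded: [(0, 'a'), (1, 'a'), (1, 'b'), (2, 'a')]


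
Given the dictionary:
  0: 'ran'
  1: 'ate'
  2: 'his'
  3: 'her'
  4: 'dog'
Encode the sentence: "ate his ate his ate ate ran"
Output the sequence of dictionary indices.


Look up each word in the dictionary:
  'ate' -> 1
  'his' -> 2
  'ate' -> 1
  'his' -> 2
  'ate' -> 1
  'ate' -> 1
  'ran' -> 0

Encoded: [1, 2, 1, 2, 1, 1, 0]


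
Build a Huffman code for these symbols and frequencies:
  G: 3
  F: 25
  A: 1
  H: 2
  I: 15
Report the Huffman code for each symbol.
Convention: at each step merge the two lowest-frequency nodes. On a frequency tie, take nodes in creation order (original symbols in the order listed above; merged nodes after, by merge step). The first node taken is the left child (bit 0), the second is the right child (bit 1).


Huffman tree construction:
Step 1: Merge A(1) + H(2) = 3
Step 2: Merge G(3) + (A+H)(3) = 6
Step 3: Merge (G+(A+H))(6) + I(15) = 21
Step 4: Merge ((G+(A+H))+I)(21) + F(25) = 46
Read each symbol's code off the tree from the root (left child = 0, right child = 1).

Codes:
  G: 000 (length 3)
  F: 1 (length 1)
  A: 0010 (length 4)
  H: 0011 (length 4)
  I: 01 (length 2)
Average code length: 76/46 = 1.6522 bits/symbol


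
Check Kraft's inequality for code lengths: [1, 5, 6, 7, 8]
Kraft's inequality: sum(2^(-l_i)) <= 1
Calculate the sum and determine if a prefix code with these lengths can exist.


Sum = 2^(-1) + 2^(-5) + 2^(-6) + 2^(-7) + 2^(-8)
    = 0.5 + 0.03125 + 0.015625 + 0.0078125 + 0.00390625
    = 143/256 = 0.55859375
Since 0.55859375 <= 1, Kraft's inequality IS satisfied.
A prefix code with these lengths CAN exist.

Kraft sum = 0.55859375. Satisfied.


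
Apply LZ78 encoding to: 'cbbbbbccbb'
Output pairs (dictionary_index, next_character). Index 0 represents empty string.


LZ78 encoding steps:
Dictionary: {0: ''}
Step 1: w='' (idx 0), next='c' -> output (0, 'c'), add 'c' as idx 1
Step 2: w='' (idx 0), next='b' -> output (0, 'b'), add 'b' as idx 2
Step 3: w='b' (idx 2), next='b' -> output (2, 'b'), add 'bb' as idx 3
Step 4: w='bb' (idx 3), next='c' -> output (3, 'c'), add 'bbc' as idx 4
Step 5: w='c' (idx 1), next='b' -> output (1, 'b'), add 'cb' as idx 5
Step 6: w='b' (idx 2), end of input -> output (2, '')


Encoded: [(0, 'c'), (0, 'b'), (2, 'b'), (3, 'c'), (1, 'b'), (2, '')]


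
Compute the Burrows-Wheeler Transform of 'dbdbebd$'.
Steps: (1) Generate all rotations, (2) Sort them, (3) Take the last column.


Rotations (sorted):
  0: $dbdbebd -> last char: d
  1: bd$dbdbe -> last char: e
  2: bdbebd$d -> last char: d
  3: bebd$dbd -> last char: d
  4: d$dbdbeb -> last char: b
  5: dbdbebd$ -> last char: $
  6: dbebd$db -> last char: b
  7: ebd$dbdb -> last char: b


BWT = deddb$bb


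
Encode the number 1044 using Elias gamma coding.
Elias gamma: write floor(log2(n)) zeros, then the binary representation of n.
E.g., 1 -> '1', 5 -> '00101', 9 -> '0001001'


num_bits = floor(log2(1044)) + 1 = 11
leading_zeros = num_bits - 1 = 10
binary(1044) = 10000010100

Elias gamma(1044) = '0000000000' + '10000010100' = 000000000010000010100 (21 bits)


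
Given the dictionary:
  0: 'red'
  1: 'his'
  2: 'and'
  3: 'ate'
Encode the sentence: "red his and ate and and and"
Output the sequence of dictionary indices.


Look up each word in the dictionary:
  'red' -> 0
  'his' -> 1
  'and' -> 2
  'ate' -> 3
  'and' -> 2
  'and' -> 2
  'and' -> 2

Encoded: [0, 1, 2, 3, 2, 2, 2]


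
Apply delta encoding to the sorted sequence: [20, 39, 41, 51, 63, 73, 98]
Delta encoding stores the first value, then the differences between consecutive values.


First value: 20
Deltas:
  39 - 20 = 19
  41 - 39 = 2
  51 - 41 = 10
  63 - 51 = 12
  73 - 63 = 10
  98 - 73 = 25


Delta encoded: [20, 19, 2, 10, 12, 10, 25]


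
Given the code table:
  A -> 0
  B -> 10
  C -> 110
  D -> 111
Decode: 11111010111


Decoding:
111 -> D
110 -> C
10 -> B
111 -> D


Result: DCBD


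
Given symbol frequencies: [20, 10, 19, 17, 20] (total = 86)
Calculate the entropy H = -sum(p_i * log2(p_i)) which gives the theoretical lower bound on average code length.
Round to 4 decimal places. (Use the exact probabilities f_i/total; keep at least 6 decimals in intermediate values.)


Per-symbol terms -p_i * log2(p_i) with p_i = f_i/86:
  p = 20/86 = 0.232558: log2(p) = -2.104337, -p*log2(p) = 0.489381
  p = 10/86 = 0.116279: log2(p) = -3.104337, -p*log2(p) = 0.360969
  p = 19/86 = 0.220930: log2(p) = -2.178337, -p*log2(p) = 0.481261
  p = 17/86 = 0.197674: log2(p) = -2.338802, -p*log2(p) = 0.462321
  p = 20/86 = 0.232558: log2(p) = -2.104337, -p*log2(p) = 0.489381
H = 0.489381 + 0.360969 + 0.481261 + 0.462321 + 0.489381 = 2.283313

H = 2.2833 bits/symbol


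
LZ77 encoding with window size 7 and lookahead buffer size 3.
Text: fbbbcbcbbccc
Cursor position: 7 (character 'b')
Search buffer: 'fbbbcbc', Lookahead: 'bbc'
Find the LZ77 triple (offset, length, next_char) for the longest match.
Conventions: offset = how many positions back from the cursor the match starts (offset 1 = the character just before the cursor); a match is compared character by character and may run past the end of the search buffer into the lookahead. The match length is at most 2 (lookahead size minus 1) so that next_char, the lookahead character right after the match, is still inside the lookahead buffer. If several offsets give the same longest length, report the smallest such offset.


Try each offset into the search buffer:
  offset=1 (pos 6, char 'c'): match length 0
  offset=2 (pos 5, char 'b'): match length 1
  offset=3 (pos 4, char 'c'): match length 0
  offset=4 (pos 3, char 'b'): match length 1
  offset=5 (pos 2, char 'b'): match length 2
  offset=6 (pos 1, char 'b'): match length 2
  offset=7 (pos 0, char 'f'): match length 0
Longest match has length 2, found at offsets 5, 6; take the smallest, offset 5.
next_char = character at position 7 + 2 = 9 -> 'c'

Best match: offset=5, length=2 (matching 'bb' starting at position 2)
LZ77 triple: (5, 2, 'c')


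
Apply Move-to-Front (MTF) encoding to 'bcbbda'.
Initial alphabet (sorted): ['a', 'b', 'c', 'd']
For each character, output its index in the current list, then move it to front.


MTF encoding:
'b': index 1 in ['a', 'b', 'c', 'd'] -> ['b', 'a', 'c', 'd']
'c': index 2 in ['b', 'a', 'c', 'd'] -> ['c', 'b', 'a', 'd']
'b': index 1 in ['c', 'b', 'a', 'd'] -> ['b', 'c', 'a', 'd']
'b': index 0 in ['b', 'c', 'a', 'd'] -> ['b', 'c', 'a', 'd']
'd': index 3 in ['b', 'c', 'a', 'd'] -> ['d', 'b', 'c', 'a']
'a': index 3 in ['d', 'b', 'c', 'a'] -> ['a', 'd', 'b', 'c']


Output: [1, 2, 1, 0, 3, 3]


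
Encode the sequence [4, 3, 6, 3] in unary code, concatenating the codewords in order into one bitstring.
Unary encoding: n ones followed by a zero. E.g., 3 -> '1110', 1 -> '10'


Encode each number as n ones followed by a terminating 0:
  4 -> 11110 (5 bits)
  3 -> 1110 (4 bits)
  6 -> 1111110 (7 bits)
  3 -> 1110 (4 bits)
Total length = 5 + 4 + 7 + 4 = 20 bits.

Unary([4, 3, 6, 3]) = 11110111011111101110 (20 bits)


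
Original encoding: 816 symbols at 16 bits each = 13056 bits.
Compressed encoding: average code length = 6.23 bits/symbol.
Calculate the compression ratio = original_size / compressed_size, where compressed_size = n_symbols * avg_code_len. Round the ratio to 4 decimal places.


original_size = n_symbols * orig_bits = 816 * 16 = 13056 bits
compressed_size = n_symbols * avg_code_len = 816 * 6.23 = 5083.68 bits
ratio = original_size / compressed_size = 13056 / 5083.68 = 2.5682

Compression ratio = 2.5682


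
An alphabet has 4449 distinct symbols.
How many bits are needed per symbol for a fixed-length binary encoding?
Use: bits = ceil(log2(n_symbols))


log2(4449) = 12.1193
Bracket: 2^12 = 4096 < 4449 <= 2^13 = 8192
So ceil(log2(4449)) = 13

bits = ceil(log2(4449)) = ceil(12.1193) = 13 bits


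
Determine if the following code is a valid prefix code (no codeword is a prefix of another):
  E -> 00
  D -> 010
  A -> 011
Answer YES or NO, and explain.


Checking each pair (does one codeword prefix another?):
  E='00' vs D='010': no prefix
  E='00' vs A='011': no prefix
  D='010' vs E='00': no prefix
  D='010' vs A='011': no prefix
  A='011' vs E='00': no prefix
  A='011' vs D='010': no prefix
No violation found over all pairs.

YES -- this is a valid prefix code. No codeword is a prefix of any other codeword.


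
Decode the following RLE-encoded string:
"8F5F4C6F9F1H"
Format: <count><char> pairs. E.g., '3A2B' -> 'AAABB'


Expanding each <count><char> pair:
  8F -> 'FFFFFFFF'
  5F -> 'FFFFF'
  4C -> 'CCCC'
  6F -> 'FFFFFF'
  9F -> 'FFFFFFFFF'
  1H -> 'H'

Decoded = FFFFFFFFFFFFFCCCCFFFFFFFFFFFFFFFH


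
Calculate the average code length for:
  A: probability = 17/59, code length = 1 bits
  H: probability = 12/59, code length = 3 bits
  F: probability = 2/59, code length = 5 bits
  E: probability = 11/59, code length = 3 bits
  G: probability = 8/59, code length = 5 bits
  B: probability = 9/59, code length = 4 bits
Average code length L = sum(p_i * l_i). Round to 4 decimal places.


Weighted contributions p_i * l_i:
  A: (17/59) * 1 = 17/59
  H: (12/59) * 3 = 36/59
  F: (2/59) * 5 = 10/59
  E: (11/59) * 3 = 33/59
  G: (8/59) * 5 = 40/59
  B: (9/59) * 4 = 36/59
Sum = (17 + 36 + 10 + 33 + 40 + 36)/59 = 172/59

L = 172/59 = 2.9153 bits/symbol


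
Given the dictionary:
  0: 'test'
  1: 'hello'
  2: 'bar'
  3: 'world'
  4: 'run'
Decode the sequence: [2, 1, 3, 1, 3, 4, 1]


Look up each index in the dictionary:
  2 -> 'bar'
  1 -> 'hello'
  3 -> 'world'
  1 -> 'hello'
  3 -> 'world'
  4 -> 'run'
  1 -> 'hello'

Decoded: "bar hello world hello world run hello"


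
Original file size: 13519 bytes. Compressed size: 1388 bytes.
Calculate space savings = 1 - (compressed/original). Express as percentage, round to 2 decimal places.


ratio = compressed/original = 1388/13519 = 0.10267
savings = 1 - ratio = 1 - 0.10267 = 0.89733
as a percentage: 0.89733 * 100 = 89.73%

Space savings = 1 - 1388/13519 = 89.73%


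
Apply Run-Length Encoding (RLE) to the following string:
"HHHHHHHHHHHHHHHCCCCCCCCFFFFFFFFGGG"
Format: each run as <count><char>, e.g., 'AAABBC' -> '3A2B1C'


Scanning runs left to right:
  i=0: run of 'H' x 15 -> '15H'
  i=15: run of 'C' x 8 -> '8C'
  i=23: run of 'F' x 8 -> '8F'
  i=31: run of 'G' x 3 -> '3G'

RLE = 15H8C8F3G


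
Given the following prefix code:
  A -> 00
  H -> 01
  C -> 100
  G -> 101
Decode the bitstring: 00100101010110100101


Decoding step by step:
Bits 00 -> A
Bits 100 -> C
Bits 101 -> G
Bits 01 -> H
Bits 01 -> H
Bits 101 -> G
Bits 00 -> A
Bits 101 -> G


Decoded message: ACGHHGAG


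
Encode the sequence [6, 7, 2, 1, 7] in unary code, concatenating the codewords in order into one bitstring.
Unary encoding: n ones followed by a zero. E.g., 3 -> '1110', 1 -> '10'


Encode each number as n ones followed by a terminating 0:
  6 -> 1111110 (7 bits)
  7 -> 11111110 (8 bits)
  2 -> 110 (3 bits)
  1 -> 10 (2 bits)
  7 -> 11111110 (8 bits)
Total length = 7 + 8 + 3 + 2 + 8 = 28 bits.

Unary([6, 7, 2, 1, 7]) = 1111110111111101101011111110 (28 bits)


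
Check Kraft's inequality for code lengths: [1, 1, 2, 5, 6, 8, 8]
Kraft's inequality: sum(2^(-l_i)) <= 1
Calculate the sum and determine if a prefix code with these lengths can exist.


Sum = 2^(-1) + 2^(-1) + 2^(-2) + 2^(-5) + 2^(-6) + 2^(-8) + 2^(-8)
    = 0.5 + 0.5 + 0.25 + 0.03125 + 0.015625 + 0.00390625 + 0.00390625
    = 334/256 = 1.3046875
Since 1.3046875 > 1, Kraft's inequality is NOT satisfied.
A prefix code with these lengths CANNOT exist.

Kraft sum = 1.3046875. Not satisfied.


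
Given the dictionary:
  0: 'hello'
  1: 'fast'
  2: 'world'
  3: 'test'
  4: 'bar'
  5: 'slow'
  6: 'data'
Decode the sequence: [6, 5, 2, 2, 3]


Look up each index in the dictionary:
  6 -> 'data'
  5 -> 'slow'
  2 -> 'world'
  2 -> 'world'
  3 -> 'test'

Decoded: "data slow world world test"


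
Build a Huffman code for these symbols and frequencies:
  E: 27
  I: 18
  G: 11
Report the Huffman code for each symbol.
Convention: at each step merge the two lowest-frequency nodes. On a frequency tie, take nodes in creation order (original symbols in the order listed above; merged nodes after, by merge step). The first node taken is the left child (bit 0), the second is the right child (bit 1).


Huffman tree construction:
Step 1: Merge G(11) + I(18) = 29
Step 2: Merge E(27) + (G+I)(29) = 56
Read each symbol's code off the tree from the root (left child = 0, right child = 1).

Codes:
  E: 0 (length 1)
  I: 11 (length 2)
  G: 10 (length 2)
Average code length: 85/56 = 1.5179 bits/symbol


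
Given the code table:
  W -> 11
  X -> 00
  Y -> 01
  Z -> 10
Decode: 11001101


Decoding:
11 -> W
00 -> X
11 -> W
01 -> Y


Result: WXWY


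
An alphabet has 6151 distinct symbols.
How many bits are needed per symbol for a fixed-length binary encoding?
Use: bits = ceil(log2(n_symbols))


log2(6151) = 12.5866
Bracket: 2^12 = 4096 < 6151 <= 2^13 = 8192
So ceil(log2(6151)) = 13

bits = ceil(log2(6151)) = ceil(12.5866) = 13 bits


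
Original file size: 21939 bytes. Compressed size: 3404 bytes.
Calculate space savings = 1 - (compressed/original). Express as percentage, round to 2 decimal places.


ratio = compressed/original = 3404/21939 = 0.155157
savings = 1 - ratio = 1 - 0.155157 = 0.844843
as a percentage: 0.844843 * 100 = 84.48%

Space savings = 1 - 3404/21939 = 84.48%


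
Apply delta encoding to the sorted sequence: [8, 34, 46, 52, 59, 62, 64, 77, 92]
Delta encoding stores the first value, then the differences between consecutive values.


First value: 8
Deltas:
  34 - 8 = 26
  46 - 34 = 12
  52 - 46 = 6
  59 - 52 = 7
  62 - 59 = 3
  64 - 62 = 2
  77 - 64 = 13
  92 - 77 = 15


Delta encoded: [8, 26, 12, 6, 7, 3, 2, 13, 15]


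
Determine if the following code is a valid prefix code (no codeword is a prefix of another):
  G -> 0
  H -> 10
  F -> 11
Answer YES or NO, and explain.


Checking each pair (does one codeword prefix another?):
  G='0' vs H='10': no prefix
  G='0' vs F='11': no prefix
  H='10' vs G='0': no prefix
  H='10' vs F='11': no prefix
  F='11' vs G='0': no prefix
  F='11' vs H='10': no prefix
No violation found over all pairs.

YES -- this is a valid prefix code. No codeword is a prefix of any other codeword.


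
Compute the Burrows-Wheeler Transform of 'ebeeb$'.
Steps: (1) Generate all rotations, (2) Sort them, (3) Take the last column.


Rotations (sorted):
  0: $ebeeb -> last char: b
  1: b$ebee -> last char: e
  2: beeb$e -> last char: e
  3: eb$ebe -> last char: e
  4: ebeeb$ -> last char: $
  5: eeb$eb -> last char: b


BWT = beee$b


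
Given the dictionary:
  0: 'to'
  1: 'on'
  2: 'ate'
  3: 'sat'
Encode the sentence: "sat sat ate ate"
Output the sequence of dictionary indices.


Look up each word in the dictionary:
  'sat' -> 3
  'sat' -> 3
  'ate' -> 2
  'ate' -> 2

Encoded: [3, 3, 2, 2]


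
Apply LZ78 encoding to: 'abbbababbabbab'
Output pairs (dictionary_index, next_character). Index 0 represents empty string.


LZ78 encoding steps:
Dictionary: {0: ''}
Step 1: w='' (idx 0), next='a' -> output (0, 'a'), add 'a' as idx 1
Step 2: w='' (idx 0), next='b' -> output (0, 'b'), add 'b' as idx 2
Step 3: w='b' (idx 2), next='b' -> output (2, 'b'), add 'bb' as idx 3
Step 4: w='a' (idx 1), next='b' -> output (1, 'b'), add 'ab' as idx 4
Step 5: w='ab' (idx 4), next='b' -> output (4, 'b'), add 'abb' as idx 5
Step 6: w='abb' (idx 5), next='a' -> output (5, 'a'), add 'abba' as idx 6
Step 7: w='b' (idx 2), end of input -> output (2, '')


Encoded: [(0, 'a'), (0, 'b'), (2, 'b'), (1, 'b'), (4, 'b'), (5, 'a'), (2, '')]


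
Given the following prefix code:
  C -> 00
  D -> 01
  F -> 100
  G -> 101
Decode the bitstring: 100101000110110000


Decoding step by step:
Bits 100 -> F
Bits 101 -> G
Bits 00 -> C
Bits 01 -> D
Bits 101 -> G
Bits 100 -> F
Bits 00 -> C


Decoded message: FGCDGFC


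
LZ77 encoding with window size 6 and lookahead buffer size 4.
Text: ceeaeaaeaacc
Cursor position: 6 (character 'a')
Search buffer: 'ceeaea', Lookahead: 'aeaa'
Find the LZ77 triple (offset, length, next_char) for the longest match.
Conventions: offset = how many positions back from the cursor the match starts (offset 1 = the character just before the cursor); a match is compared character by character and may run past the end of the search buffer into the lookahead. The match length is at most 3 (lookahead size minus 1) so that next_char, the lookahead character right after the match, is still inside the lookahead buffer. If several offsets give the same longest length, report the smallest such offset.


Try each offset into the search buffer:
  offset=1 (pos 5, char 'a'): match length 1
  offset=2 (pos 4, char 'e'): match length 0
  offset=3 (pos 3, char 'a'): match length 3
  offset=4 (pos 2, char 'e'): match length 0
  offset=5 (pos 1, char 'e'): match length 0
  offset=6 (pos 0, char 'c'): match length 0
Longest match has length 3 at offset 3.
next_char = character at position 6 + 3 = 9 -> 'a'

Best match: offset=3, length=3 (matching 'aea' starting at position 3)
LZ77 triple: (3, 3, 'a')


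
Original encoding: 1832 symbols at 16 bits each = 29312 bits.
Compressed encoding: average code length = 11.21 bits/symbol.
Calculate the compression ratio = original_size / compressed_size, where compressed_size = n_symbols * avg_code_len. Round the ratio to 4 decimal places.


original_size = n_symbols * orig_bits = 1832 * 16 = 29312 bits
compressed_size = n_symbols * avg_code_len = 1832 * 11.21 = 20536.72 bits
ratio = original_size / compressed_size = 29312 / 20536.72 = 1.4273

Compression ratio = 1.4273


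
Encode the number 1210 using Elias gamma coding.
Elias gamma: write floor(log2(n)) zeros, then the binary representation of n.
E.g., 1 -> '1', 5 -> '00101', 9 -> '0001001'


num_bits = floor(log2(1210)) + 1 = 11
leading_zeros = num_bits - 1 = 10
binary(1210) = 10010111010

Elias gamma(1210) = '0000000000' + '10010111010' = 000000000010010111010 (21 bits)


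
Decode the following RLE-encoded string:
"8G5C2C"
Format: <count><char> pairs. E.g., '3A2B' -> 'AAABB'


Expanding each <count><char> pair:
  8G -> 'GGGGGGGG'
  5C -> 'CCCCC'
  2C -> 'CC'

Decoded = GGGGGGGGCCCCCCC


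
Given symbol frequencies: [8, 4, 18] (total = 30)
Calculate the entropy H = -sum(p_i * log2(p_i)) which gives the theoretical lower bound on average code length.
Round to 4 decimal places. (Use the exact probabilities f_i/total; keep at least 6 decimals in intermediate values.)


Per-symbol terms -p_i * log2(p_i) with p_i = f_i/30:
  p = 8/30 = 0.266667: log2(p) = -1.906891, -p*log2(p) = 0.508504
  p = 4/30 = 0.133333: log2(p) = -2.906891, -p*log2(p) = 0.387585
  p = 18/30 = 0.600000: log2(p) = -0.736966, -p*log2(p) = 0.442179
H = 0.508504 + 0.387585 + 0.442179 = 1.338268

H = 1.3383 bits/symbol


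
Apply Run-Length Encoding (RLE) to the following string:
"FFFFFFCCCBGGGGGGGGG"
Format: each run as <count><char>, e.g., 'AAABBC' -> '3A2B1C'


Scanning runs left to right:
  i=0: run of 'F' x 6 -> '6F'
  i=6: run of 'C' x 3 -> '3C'
  i=9: run of 'B' x 1 -> '1B'
  i=10: run of 'G' x 9 -> '9G'

RLE = 6F3C1B9G


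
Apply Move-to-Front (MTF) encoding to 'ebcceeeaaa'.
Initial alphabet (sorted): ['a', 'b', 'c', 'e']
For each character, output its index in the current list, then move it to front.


MTF encoding:
'e': index 3 in ['a', 'b', 'c', 'e'] -> ['e', 'a', 'b', 'c']
'b': index 2 in ['e', 'a', 'b', 'c'] -> ['b', 'e', 'a', 'c']
'c': index 3 in ['b', 'e', 'a', 'c'] -> ['c', 'b', 'e', 'a']
'c': index 0 in ['c', 'b', 'e', 'a'] -> ['c', 'b', 'e', 'a']
'e': index 2 in ['c', 'b', 'e', 'a'] -> ['e', 'c', 'b', 'a']
'e': index 0 in ['e', 'c', 'b', 'a'] -> ['e', 'c', 'b', 'a']
'e': index 0 in ['e', 'c', 'b', 'a'] -> ['e', 'c', 'b', 'a']
'a': index 3 in ['e', 'c', 'b', 'a'] -> ['a', 'e', 'c', 'b']
'a': index 0 in ['a', 'e', 'c', 'b'] -> ['a', 'e', 'c', 'b']
'a': index 0 in ['a', 'e', 'c', 'b'] -> ['a', 'e', 'c', 'b']


Output: [3, 2, 3, 0, 2, 0, 0, 3, 0, 0]


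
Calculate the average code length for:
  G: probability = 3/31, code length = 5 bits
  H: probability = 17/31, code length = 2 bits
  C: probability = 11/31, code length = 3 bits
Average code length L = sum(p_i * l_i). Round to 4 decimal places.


Weighted contributions p_i * l_i:
  G: (3/31) * 5 = 15/31
  H: (17/31) * 2 = 34/31
  C: (11/31) * 3 = 33/31
Sum = (15 + 34 + 33)/31 = 82/31

L = 82/31 = 2.6452 bits/symbol


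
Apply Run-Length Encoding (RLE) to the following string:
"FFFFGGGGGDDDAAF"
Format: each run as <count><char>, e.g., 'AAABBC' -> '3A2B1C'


Scanning runs left to right:
  i=0: run of 'F' x 4 -> '4F'
  i=4: run of 'G' x 5 -> '5G'
  i=9: run of 'D' x 3 -> '3D'
  i=12: run of 'A' x 2 -> '2A'
  i=14: run of 'F' x 1 -> '1F'

RLE = 4F5G3D2A1F


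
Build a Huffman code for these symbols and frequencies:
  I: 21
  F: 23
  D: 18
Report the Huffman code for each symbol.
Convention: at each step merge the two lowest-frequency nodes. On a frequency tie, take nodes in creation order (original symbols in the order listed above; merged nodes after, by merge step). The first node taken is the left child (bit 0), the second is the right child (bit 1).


Huffman tree construction:
Step 1: Merge D(18) + I(21) = 39
Step 2: Merge F(23) + (D+I)(39) = 62
Read each symbol's code off the tree from the root (left child = 0, right child = 1).

Codes:
  I: 11 (length 2)
  F: 0 (length 1)
  D: 10 (length 2)
Average code length: 101/62 = 1.6290 bits/symbol


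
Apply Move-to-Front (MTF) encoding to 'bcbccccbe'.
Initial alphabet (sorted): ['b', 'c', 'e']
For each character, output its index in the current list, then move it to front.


MTF encoding:
'b': index 0 in ['b', 'c', 'e'] -> ['b', 'c', 'e']
'c': index 1 in ['b', 'c', 'e'] -> ['c', 'b', 'e']
'b': index 1 in ['c', 'b', 'e'] -> ['b', 'c', 'e']
'c': index 1 in ['b', 'c', 'e'] -> ['c', 'b', 'e']
'c': index 0 in ['c', 'b', 'e'] -> ['c', 'b', 'e']
'c': index 0 in ['c', 'b', 'e'] -> ['c', 'b', 'e']
'c': index 0 in ['c', 'b', 'e'] -> ['c', 'b', 'e']
'b': index 1 in ['c', 'b', 'e'] -> ['b', 'c', 'e']
'e': index 2 in ['b', 'c', 'e'] -> ['e', 'b', 'c']


Output: [0, 1, 1, 1, 0, 0, 0, 1, 2]


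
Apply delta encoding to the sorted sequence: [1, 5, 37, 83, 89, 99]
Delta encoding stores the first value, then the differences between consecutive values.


First value: 1
Deltas:
  5 - 1 = 4
  37 - 5 = 32
  83 - 37 = 46
  89 - 83 = 6
  99 - 89 = 10


Delta encoded: [1, 4, 32, 46, 6, 10]


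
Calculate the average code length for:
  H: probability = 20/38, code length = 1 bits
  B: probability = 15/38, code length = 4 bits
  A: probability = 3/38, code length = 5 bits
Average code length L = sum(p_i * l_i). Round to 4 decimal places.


Weighted contributions p_i * l_i:
  H: (20/38) * 1 = 20/38
  B: (15/38) * 4 = 60/38
  A: (3/38) * 5 = 15/38
Sum = (20 + 60 + 15)/38 = 95/38

L = 95/38 = 2.5000 bits/symbol


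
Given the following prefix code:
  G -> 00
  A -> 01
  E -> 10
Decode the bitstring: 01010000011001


Decoding step by step:
Bits 01 -> A
Bits 01 -> A
Bits 00 -> G
Bits 00 -> G
Bits 01 -> A
Bits 10 -> E
Bits 01 -> A


Decoded message: AAGGAEA


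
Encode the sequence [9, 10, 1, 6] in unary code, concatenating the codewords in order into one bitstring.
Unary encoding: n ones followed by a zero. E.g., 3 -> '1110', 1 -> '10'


Encode each number as n ones followed by a terminating 0:
  9 -> 1111111110 (10 bits)
  10 -> 11111111110 (11 bits)
  1 -> 10 (2 bits)
  6 -> 1111110 (7 bits)
Total length = 10 + 11 + 2 + 7 = 30 bits.

Unary([9, 10, 1, 6]) = 111111111011111111110101111110 (30 bits)


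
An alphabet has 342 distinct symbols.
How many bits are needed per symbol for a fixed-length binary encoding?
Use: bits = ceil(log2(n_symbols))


log2(342) = 8.4179
Bracket: 2^8 = 256 < 342 <= 2^9 = 512
So ceil(log2(342)) = 9

bits = ceil(log2(342)) = ceil(8.4179) = 9 bits


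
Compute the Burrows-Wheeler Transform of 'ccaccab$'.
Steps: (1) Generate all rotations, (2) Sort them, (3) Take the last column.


Rotations (sorted):
  0: $ccaccab -> last char: b
  1: ab$ccacc -> last char: c
  2: accab$cc -> last char: c
  3: b$ccacca -> last char: a
  4: cab$ccac -> last char: c
  5: caccab$c -> last char: c
  6: ccab$cca -> last char: a
  7: ccaccab$ -> last char: $


BWT = bccacca$
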